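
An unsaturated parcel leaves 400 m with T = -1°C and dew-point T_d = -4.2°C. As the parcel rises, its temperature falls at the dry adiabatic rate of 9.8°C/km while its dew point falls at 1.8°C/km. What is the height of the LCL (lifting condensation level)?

T and T_d converge at 9.8 − 1.8 = 8°C per km
Height above start = (-1 − (-4.2)) / 8 = 0.4 km
LCL altitude = 400 m + 400 m = 800 m

800 m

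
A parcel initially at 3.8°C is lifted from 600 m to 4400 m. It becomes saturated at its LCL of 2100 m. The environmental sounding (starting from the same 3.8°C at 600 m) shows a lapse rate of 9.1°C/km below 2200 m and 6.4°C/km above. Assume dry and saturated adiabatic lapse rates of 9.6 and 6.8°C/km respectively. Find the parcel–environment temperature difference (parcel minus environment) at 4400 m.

-1.4°C (parcel cooler than environment)

Parcel:
  Dry to 2100 m: -9.6 × 1.5 km = -14.4°C, so T = -10.6°C.
  Saturated to 4400 m: -6.8 × 2.3 km = -15.64°C, so T = -26.24°C.
Environment:
  Environment, lower layer to 2200 m: -9.1 × 1.6 km = -14.56°C, so T = -10.76°C.
  Environment, upper layer to 4400 m: -6.4 × 2.2 km = -14.08°C, so T = -24.84°C.
T_parcel − T_env = -26.24 − (-24.84) = -1.4°C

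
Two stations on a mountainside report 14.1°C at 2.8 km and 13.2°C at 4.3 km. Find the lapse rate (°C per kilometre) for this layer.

0.6°C/km

Γ = −ΔT/Δz = (14.1 − 13.2) / (4300 − 2800) m
  = 0.9°C / 1.5 km = 0.6°C/km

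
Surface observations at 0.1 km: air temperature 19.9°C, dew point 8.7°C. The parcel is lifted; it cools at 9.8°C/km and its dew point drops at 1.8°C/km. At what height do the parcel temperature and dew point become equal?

T and T_d converge at 9.8 − 1.8 = 8°C per km
Height above start = (19.9 − 8.7) / 8 = 1.4 km
LCL altitude = 100 m + 1400 m = 1500 m

1.5 km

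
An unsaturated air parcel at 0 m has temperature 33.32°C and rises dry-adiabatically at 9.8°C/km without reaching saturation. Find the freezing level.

Height above start = (33.32 − 0) / 9.8 = 3.4 km
Altitude = 0 m + 3400 m = 3400 m

3400 m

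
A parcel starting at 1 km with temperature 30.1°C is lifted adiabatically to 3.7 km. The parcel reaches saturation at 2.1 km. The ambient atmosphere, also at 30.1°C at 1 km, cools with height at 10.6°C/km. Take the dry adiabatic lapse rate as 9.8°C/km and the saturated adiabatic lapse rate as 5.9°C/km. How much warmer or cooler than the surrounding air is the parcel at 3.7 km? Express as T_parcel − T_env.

Parcel:
  From 1000 m to 2100 m (dry): cools by 9.8 × 1.1 = 10.78°C, giving 19.32°C.
  From 2100 m to 3700 m (saturated): cools by 5.9 × 1.6 = 9.44°C, giving 9.88°C.
Environment:
  From 1000 m to 3700 m (environment): cools by 10.6 × 2.7 = 28.62°C, giving 1.48°C.
T_parcel − T_env = 9.88 − 1.48 = +8.4°C

+8.4°C (parcel warmer than environment)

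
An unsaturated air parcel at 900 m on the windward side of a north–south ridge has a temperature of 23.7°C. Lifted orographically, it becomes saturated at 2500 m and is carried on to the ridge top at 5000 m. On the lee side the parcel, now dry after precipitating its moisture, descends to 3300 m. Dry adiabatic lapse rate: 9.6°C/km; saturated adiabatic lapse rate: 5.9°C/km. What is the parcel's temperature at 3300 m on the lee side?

Dry to 2500 m: -9.6 × 1.6 km = -15.36°C, so T = 8.34°C.
Saturated to 5000 m: -5.9 × 2.5 km = -14.75°C, so T = -6.41°C.
Dry descent to 3300 m: +9.6 × 1.7 km = +16.32°C, so T = 9.91°C.

9.91°C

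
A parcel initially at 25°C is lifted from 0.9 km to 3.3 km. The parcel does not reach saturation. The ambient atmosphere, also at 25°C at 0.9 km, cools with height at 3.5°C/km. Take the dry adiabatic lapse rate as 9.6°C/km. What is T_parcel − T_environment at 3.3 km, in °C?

Parcel:
  Dry to 3300 m: -9.6 × 2.4 km = -23.04°C, so T = 1.96°C.
Environment:
  Environment to 3300 m: -3.5 × 2.4 km = -8.4°C, so T = 16.6°C.
T_parcel − T_env = 1.96 − 16.6 = -14.64°C

-14.64°C (parcel cooler than environment)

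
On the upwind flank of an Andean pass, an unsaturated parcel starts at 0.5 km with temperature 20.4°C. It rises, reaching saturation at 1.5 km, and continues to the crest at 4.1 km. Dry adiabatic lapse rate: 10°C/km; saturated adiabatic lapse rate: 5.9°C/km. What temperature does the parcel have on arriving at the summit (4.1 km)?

From 500 m to 1500 m (dry): cools by 10 × 1 = 10°C, giving 10.4°C.
From 1500 m to 4100 m (saturated): cools by 5.9 × 2.6 = 15.34°C, giving -4.94°C.

-4.94°C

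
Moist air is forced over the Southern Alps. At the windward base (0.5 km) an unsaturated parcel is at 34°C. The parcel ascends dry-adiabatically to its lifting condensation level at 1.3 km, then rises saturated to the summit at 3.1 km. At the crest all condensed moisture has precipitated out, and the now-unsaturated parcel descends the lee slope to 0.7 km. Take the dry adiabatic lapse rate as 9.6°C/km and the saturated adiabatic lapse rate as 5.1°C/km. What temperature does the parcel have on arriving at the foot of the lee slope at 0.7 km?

500 → 1300 m (dry, 9.6°C/km): ΔT = -9.6 × 0.8 = -7.68°C → T = 26.32°C
1300 → 3100 m (saturated, 5.1°C/km): ΔT = -5.1 × 1.8 = -9.18°C → T = 17.14°C
3100 → 700 m (dry descent, 9.6°C/km): ΔT = +9.6 × 2.4 = +23.04°C → T = 40.18°C

40.18°C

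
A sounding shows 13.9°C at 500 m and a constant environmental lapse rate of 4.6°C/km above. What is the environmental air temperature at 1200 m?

10.68°C

500–1200 m, environmental: Δz = 0.7 km ⇒ ΔT = -3.22°C; T = 10.68°C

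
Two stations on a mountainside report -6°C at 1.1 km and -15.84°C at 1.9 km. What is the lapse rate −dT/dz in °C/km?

12.3°C/km

Γ = −ΔT/Δz = (-6 − (-15.84)) / (1900 − 1100) m
  = 9.84°C / 0.8 km = 12.3°C/km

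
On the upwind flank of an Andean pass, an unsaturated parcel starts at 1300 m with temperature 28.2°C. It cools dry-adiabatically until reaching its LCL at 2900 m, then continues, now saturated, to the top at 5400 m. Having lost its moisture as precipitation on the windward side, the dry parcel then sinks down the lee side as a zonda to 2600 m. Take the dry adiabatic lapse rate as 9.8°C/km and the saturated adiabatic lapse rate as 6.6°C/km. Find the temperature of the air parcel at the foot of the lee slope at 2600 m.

23.46°C

1300 → 2900 m (dry, 9.8°C/km): ΔT = -9.8 × 1.6 = -15.68°C → T = 12.52°C
2900 → 5400 m (saturated, 6.6°C/km): ΔT = -6.6 × 2.5 = -16.5°C → T = -3.98°C
5400 → 2600 m (dry descent, 9.8°C/km): ΔT = +9.8 × 2.8 = +27.44°C → T = 23.46°C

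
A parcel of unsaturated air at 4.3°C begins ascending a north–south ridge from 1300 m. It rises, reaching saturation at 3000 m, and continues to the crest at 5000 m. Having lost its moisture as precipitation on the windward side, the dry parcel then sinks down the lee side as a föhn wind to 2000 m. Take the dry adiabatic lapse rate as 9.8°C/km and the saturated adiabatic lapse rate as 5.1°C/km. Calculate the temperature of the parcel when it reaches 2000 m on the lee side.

From 1300 m to 3000 m (dry): cools by 9.8 × 1.7 = 16.66°C, giving -12.36°C.
From 3000 m to 5000 m (saturated): cools by 5.1 × 2 = 10.2°C, giving -22.56°C.
From 5000 m to 2000 m (dry descent): warms by 9.8 × 3 = 29.4°C, giving 6.84°C.

6.84°C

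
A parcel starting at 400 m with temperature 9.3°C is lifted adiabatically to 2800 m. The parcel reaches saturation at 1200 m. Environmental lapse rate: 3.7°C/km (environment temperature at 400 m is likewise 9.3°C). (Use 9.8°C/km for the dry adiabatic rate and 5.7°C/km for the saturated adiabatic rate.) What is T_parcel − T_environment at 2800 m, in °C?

-8.08°C (parcel cooler than environment)

Parcel:
  400–1200 m, dry: Δz = 0.8 km ⇒ ΔT = -7.84°C; T = 1.46°C
  1200–2800 m, saturated: Δz = 1.6 km ⇒ ΔT = -9.12°C; T = -7.66°C
Environment:
  400–2800 m, environment: Δz = 2.4 km ⇒ ΔT = -8.88°C; T = 0.42°C
T_parcel − T_env = -7.66 − 0.42 = -8.08°C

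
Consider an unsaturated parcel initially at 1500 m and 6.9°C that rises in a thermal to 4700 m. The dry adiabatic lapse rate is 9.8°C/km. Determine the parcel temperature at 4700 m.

-24.46°C

1500–4700 m, dry adiabatic: Δz = 3.2 km ⇒ ΔT = -31.36°C; T = -24.46°C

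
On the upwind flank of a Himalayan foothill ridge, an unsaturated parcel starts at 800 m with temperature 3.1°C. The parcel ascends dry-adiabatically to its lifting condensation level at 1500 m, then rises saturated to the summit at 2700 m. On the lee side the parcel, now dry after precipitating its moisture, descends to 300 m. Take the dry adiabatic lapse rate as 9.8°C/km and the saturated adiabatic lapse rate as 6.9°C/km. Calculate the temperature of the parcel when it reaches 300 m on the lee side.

From 800 m to 1500 m (dry): cools by 9.8 × 0.7 = 6.86°C, giving -3.76°C.
From 1500 m to 2700 m (saturated): cools by 6.9 × 1.2 = 8.28°C, giving -12.04°C.
From 2700 m to 300 m (dry descent): warms by 9.8 × 2.4 = 23.52°C, giving 11.48°C.

11.48°C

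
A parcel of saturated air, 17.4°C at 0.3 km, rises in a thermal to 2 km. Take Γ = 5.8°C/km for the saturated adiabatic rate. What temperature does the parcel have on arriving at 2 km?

7.54°C

300 → 2000 m (saturated adiabatic, 5.8°C/km): ΔT = -5.8 × 1.7 = -9.86°C → T = 7.54°C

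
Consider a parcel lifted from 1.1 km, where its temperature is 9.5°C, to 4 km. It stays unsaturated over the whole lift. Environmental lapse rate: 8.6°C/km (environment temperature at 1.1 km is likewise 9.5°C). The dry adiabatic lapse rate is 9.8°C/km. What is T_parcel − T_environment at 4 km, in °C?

-3.48°C (parcel cooler than environment)

Parcel:
  From 1100 m to 4000 m (dry): cools by 9.8 × 2.9 = 28.42°C, giving -18.92°C.
Environment:
  From 1100 m to 4000 m (environment): cools by 8.6 × 2.9 = 24.94°C, giving -15.44°C.
T_parcel − T_env = -18.92 − (-15.44) = -3.48°C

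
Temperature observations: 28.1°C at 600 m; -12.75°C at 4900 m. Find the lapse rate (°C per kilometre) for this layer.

Γ = −ΔT/Δz = (28.1 − (-12.75)) / (4900 − 600) m
  = 40.85°C / 4.3 km = 9.5°C/km

9.5°C/km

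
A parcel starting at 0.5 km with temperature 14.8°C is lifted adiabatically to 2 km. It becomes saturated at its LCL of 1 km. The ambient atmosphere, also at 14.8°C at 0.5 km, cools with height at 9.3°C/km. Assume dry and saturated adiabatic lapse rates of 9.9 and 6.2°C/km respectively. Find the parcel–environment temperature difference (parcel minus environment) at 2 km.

+2.8°C (parcel warmer than environment)

Parcel:
  500–1000 m, dry: Δz = 0.5 km ⇒ ΔT = -4.95°C; T = 9.85°C
  1000–2000 m, saturated: Δz = 1 km ⇒ ΔT = -6.2°C; T = 3.65°C
Environment:
  500–2000 m, environment: Δz = 1.5 km ⇒ ΔT = -13.95°C; T = 0.85°C
T_parcel − T_env = 3.65 − 0.85 = +2.8°C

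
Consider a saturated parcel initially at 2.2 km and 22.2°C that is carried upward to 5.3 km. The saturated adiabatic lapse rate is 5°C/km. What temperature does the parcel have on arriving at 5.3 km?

6.7°C

2200–5300 m, saturated adiabatic: Δz = 3.1 km ⇒ ΔT = -15.5°C; T = 6.7°C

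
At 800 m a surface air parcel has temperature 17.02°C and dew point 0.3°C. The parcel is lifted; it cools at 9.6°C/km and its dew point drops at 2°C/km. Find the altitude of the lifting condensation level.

3000 m

T and T_d converge at 9.6 − 2 = 7.6°C per km
Height above start = (17.02 − 0.3) / 7.6 = 2.2 km
LCL altitude = 800 m + 2200 m = 3000 m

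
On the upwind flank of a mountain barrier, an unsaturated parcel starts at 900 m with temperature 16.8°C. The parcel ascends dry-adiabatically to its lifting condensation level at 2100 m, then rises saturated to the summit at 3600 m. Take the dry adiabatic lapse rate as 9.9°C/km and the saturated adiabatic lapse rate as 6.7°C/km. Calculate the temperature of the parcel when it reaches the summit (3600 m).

-5.13°C

900 → 2100 m (dry, 9.9°C/km): ΔT = -9.9 × 1.2 = -11.88°C → T = 4.92°C
2100 → 3600 m (saturated, 6.7°C/km): ΔT = -6.7 × 1.5 = -10.05°C → T = -5.13°C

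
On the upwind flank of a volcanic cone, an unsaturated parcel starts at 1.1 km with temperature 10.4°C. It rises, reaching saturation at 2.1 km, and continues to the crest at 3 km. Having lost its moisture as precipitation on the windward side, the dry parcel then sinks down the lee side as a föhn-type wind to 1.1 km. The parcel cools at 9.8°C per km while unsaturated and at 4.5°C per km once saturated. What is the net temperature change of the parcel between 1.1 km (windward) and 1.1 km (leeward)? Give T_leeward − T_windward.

+4.77°C

1100 → 2100 m (dry, 9.8°C/km): ΔT = -9.8 × 1 = -9.8°C → T = 0.6°C
2100 → 3000 m (saturated, 4.5°C/km): ΔT = -4.5 × 0.9 = -4.05°C → T = -3.45°C
3000 → 1100 m (dry descent, 9.8°C/km): ΔT = +9.8 × 1.9 = +18.62°C → T = 15.17°C
Net change vs windward start: 15.17 − 10.4 = +4.77°C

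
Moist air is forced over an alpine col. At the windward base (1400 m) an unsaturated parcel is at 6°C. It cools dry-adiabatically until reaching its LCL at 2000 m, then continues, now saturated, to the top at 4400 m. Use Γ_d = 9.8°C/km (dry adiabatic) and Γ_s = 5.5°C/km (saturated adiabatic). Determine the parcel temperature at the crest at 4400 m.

-13.08°C

Dry to 2000 m: -9.8 × 0.6 km = -5.88°C, so T = 0.12°C.
Saturated to 4400 m: -5.5 × 2.4 km = -13.2°C, so T = -13.08°C.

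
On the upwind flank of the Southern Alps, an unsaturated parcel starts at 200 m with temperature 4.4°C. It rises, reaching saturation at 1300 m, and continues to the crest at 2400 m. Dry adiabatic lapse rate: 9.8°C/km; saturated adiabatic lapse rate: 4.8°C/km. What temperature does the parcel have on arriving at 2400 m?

-11.66°C

200–1300 m, dry: Δz = 1.1 km ⇒ ΔT = -10.78°C; T = -6.38°C
1300–2400 m, saturated: Δz = 1.1 km ⇒ ΔT = -5.28°C; T = -11.66°C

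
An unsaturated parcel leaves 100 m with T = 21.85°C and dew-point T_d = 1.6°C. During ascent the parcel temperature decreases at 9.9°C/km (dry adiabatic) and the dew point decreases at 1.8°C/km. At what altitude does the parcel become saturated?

2600 m

T and T_d converge at 9.9 − 1.8 = 8.1°C per km
Height above start = (21.85 − 1.6) / 8.1 = 2.5 km
LCL altitude = 100 m + 2500 m = 2600 m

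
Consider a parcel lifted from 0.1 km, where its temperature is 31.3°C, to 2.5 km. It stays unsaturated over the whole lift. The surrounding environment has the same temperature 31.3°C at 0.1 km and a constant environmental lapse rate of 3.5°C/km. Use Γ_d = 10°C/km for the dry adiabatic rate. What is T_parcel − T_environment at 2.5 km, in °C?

Parcel:
  100–2500 m, dry: Δz = 2.4 km ⇒ ΔT = -24°C; T = 7.3°C
Environment:
  100–2500 m, environment: Δz = 2.4 km ⇒ ΔT = -8.4°C; T = 22.9°C
T_parcel − T_env = 7.3 − 22.9 = -15.6°C

-15.6°C (parcel cooler than environment)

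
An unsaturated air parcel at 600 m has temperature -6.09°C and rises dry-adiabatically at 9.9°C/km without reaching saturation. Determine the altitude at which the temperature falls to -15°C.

Height above start = (-6.09 − (-15)) / 9.9 = 0.9 km
Altitude = 600 m + 900 m = 1500 m

1500 m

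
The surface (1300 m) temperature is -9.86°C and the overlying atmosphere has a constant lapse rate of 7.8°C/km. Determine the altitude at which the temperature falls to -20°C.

2600 m

Height above start = (-9.86 − (-20)) / 7.8 = 1.3 km
Altitude = 1300 m + 1300 m = 2600 m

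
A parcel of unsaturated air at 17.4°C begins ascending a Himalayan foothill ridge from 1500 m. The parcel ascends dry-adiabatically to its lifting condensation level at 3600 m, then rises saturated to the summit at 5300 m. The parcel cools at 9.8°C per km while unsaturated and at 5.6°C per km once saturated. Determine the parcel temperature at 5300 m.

From 1500 m to 3600 m (dry): cools by 9.8 × 2.1 = 20.58°C, giving -3.18°C.
From 3600 m to 5300 m (saturated): cools by 5.6 × 1.7 = 9.52°C, giving -12.7°C.

-12.7°C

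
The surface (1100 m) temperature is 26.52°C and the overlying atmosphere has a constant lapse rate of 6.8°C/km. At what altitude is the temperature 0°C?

Height above start = (26.52 − 0) / 6.8 = 3.9 km
Altitude = 1100 m + 3900 m = 5000 m

5000 m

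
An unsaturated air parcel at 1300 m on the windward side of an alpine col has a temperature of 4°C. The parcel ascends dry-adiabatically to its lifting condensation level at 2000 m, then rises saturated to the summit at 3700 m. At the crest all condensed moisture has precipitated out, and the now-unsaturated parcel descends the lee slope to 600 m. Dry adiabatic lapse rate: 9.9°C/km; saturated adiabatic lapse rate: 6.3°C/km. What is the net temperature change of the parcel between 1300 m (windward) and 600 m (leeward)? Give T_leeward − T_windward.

1300–2000 m, dry: Δz = 0.7 km ⇒ ΔT = -6.93°C; T = -2.93°C
2000–3700 m, saturated: Δz = 1.7 km ⇒ ΔT = -10.71°C; T = -13.64°C
3700–600 m, dry descent: Δz = 3.1 km ⇒ ΔT = +30.69°C; T = 17.05°C
Net change vs windward start: 17.05 − 4 = +13.05°C

+13.05°C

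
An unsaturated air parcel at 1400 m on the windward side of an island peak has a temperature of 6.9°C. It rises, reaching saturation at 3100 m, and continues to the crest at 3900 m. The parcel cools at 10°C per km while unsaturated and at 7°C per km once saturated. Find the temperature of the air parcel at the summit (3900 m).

1400–3100 m, dry: Δz = 1.7 km ⇒ ΔT = -17°C; T = -10.1°C
3100–3900 m, saturated: Δz = 0.8 km ⇒ ΔT = -5.6°C; T = -15.7°C

-15.7°C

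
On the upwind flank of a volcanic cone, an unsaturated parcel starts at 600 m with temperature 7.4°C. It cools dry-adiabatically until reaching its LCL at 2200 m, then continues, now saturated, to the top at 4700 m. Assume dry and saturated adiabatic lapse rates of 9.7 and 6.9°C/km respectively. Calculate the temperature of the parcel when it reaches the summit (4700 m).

-25.37°C

600–2200 m, dry: Δz = 1.6 km ⇒ ΔT = -15.52°C; T = -8.12°C
2200–4700 m, saturated: Δz = 2.5 km ⇒ ΔT = -17.25°C; T = -25.37°C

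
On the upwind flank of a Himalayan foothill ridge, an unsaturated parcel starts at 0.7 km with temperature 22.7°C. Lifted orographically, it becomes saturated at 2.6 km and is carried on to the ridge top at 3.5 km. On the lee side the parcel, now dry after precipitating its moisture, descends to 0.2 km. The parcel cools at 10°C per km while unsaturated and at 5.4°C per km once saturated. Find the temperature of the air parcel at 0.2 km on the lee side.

31.84°C

Dry to 2600 m: -10 × 1.9 km = -19°C, so T = 3.7°C.
Saturated to 3500 m: -5.4 × 0.9 km = -4.86°C, so T = -1.16°C.
Dry descent to 200 m: +10 × 3.3 km = +33°C, so T = 31.84°C.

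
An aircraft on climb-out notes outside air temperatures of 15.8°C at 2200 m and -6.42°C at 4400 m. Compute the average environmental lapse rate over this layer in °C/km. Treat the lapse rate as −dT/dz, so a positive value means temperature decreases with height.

10.1°C/km

Γ = −ΔT/Δz = (15.8 − (-6.42)) / (4400 − 2200) m
  = 22.22°C / 2.2 km = 10.1°C/km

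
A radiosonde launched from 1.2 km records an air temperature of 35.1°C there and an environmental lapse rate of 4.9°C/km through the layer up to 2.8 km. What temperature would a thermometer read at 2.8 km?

27.26°C

1200 → 2800 m (environmental, 4.9°C/km): ΔT = -4.9 × 1.6 = -7.84°C → T = 27.26°C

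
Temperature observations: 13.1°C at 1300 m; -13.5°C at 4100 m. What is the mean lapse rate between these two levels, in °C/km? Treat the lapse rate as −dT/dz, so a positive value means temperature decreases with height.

Γ = −ΔT/Δz = (13.1 − (-13.5)) / (4100 − 1300) m
  = 26.6°C / 2.8 km = 9.5°C/km

9.5°C/km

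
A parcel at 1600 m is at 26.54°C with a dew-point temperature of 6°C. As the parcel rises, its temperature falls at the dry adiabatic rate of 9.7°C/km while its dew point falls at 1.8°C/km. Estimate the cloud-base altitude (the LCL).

4200 m

T and T_d converge at 9.7 − 1.8 = 7.9°C per km
Height above start = (26.54 − 6) / 7.9 = 2.6 km
LCL altitude = 1600 m + 2600 m = 4200 m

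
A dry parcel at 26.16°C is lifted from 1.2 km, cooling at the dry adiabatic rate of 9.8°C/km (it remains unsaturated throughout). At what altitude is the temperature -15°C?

Height above start = (26.16 − (-15)) / 9.8 = 4.2 km
Altitude = 1200 m + 4200 m = 5400 m

5.4 km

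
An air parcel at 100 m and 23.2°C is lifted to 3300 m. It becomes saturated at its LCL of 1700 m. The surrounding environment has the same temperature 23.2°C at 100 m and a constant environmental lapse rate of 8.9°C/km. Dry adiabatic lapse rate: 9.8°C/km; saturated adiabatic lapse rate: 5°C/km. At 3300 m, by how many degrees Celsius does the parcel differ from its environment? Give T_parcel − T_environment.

Parcel:
  From 100 m to 1700 m (dry): cools by 9.8 × 1.6 = 15.68°C, giving 7.52°C.
  From 1700 m to 3300 m (saturated): cools by 5 × 1.6 = 8°C, giving -0.48°C.
Environment:
  From 100 m to 3300 m (environment): cools by 8.9 × 3.2 = 28.48°C, giving -5.28°C.
T_parcel − T_env = -0.48 − (-5.28) = +4.8°C

+4.8°C (parcel warmer than environment)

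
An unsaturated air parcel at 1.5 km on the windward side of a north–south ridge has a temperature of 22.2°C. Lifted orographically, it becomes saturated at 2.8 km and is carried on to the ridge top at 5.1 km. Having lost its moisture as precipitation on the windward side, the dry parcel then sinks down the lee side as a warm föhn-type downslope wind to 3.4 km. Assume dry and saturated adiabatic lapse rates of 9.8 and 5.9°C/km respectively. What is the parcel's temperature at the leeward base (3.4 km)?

1500 → 2800 m (dry, 9.8°C/km): ΔT = -9.8 × 1.3 = -12.74°C → T = 9.46°C
2800 → 5100 m (saturated, 5.9°C/km): ΔT = -5.9 × 2.3 = -13.57°C → T = -4.11°C
5100 → 3400 m (dry descent, 9.8°C/km): ΔT = +9.8 × 1.7 = +16.66°C → T = 12.55°C

12.55°C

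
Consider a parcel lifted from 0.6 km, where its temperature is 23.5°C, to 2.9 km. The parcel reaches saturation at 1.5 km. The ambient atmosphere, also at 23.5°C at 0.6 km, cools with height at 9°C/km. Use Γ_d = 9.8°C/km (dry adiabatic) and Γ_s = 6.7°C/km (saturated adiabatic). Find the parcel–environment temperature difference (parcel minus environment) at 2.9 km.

Parcel:
  From 600 m to 1500 m (dry): cools by 9.8 × 0.9 = 8.82°C, giving 14.68°C.
  From 1500 m to 2900 m (saturated): cools by 6.7 × 1.4 = 9.38°C, giving 5.3°C.
Environment:
  From 600 m to 2900 m (environment): cools by 9 × 2.3 = 20.7°C, giving 2.8°C.
T_parcel − T_env = 5.3 − 2.8 = +2.5°C

+2.5°C (parcel warmer than environment)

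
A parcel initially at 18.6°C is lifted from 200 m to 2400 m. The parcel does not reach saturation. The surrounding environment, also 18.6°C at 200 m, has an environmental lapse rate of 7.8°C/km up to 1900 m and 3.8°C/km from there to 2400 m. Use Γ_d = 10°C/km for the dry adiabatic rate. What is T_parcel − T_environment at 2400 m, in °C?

-6.84°C (parcel cooler than environment)

Parcel:
  200 → 2400 m (dry, 10°C/km): ΔT = -10 × 2.2 = -22°C → T = -3.4°C
Environment:
  200 → 1900 m (environment, lower layer, 7.8°C/km): ΔT = -7.8 × 1.7 = -13.26°C → T = 5.34°C
  1900 → 2400 m (environment, upper layer, 3.8°C/km): ΔT = -3.8 × 0.5 = -1.9°C → T = 3.44°C
T_parcel − T_env = -3.4 − 3.44 = -6.84°C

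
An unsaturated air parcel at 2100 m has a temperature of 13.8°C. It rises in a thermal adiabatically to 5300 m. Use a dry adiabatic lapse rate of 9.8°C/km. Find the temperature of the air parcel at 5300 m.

-17.56°C

From 2100 m to 5300 m (dry adiabatic): cools by 9.8 × 3.2 = 31.36°C, giving -17.56°C.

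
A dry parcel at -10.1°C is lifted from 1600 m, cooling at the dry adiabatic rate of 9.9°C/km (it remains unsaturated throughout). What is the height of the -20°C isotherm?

Height above start = (-10.1 − (-20)) / 9.9 = 1 km
Altitude = 1600 m + 1000 m = 2600 m

2600 m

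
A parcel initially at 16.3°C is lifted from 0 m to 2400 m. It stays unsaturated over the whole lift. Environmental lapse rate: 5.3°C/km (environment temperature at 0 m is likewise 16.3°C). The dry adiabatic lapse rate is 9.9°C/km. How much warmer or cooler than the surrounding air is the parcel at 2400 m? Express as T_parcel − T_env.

-11.04°C (parcel cooler than environment)

Parcel:
  0–2400 m, dry: Δz = 2.4 km ⇒ ΔT = -23.76°C; T = -7.46°C
Environment:
  0–2400 m, environment: Δz = 2.4 km ⇒ ΔT = -12.72°C; T = 3.58°C
T_parcel − T_env = -7.46 − 3.58 = -11.04°C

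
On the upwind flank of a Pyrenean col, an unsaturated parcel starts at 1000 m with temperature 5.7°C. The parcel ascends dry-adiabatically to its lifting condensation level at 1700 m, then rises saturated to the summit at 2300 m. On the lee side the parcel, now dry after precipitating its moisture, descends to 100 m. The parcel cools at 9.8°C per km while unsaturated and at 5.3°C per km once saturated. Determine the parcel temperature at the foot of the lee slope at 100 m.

Dry to 1700 m: -9.8 × 0.7 km = -6.86°C, so T = -1.16°C.
Saturated to 2300 m: -5.3 × 0.6 km = -3.18°C, so T = -4.34°C.
Dry descent to 100 m: +9.8 × 2.2 km = +21.56°C, so T = 17.22°C.

17.22°C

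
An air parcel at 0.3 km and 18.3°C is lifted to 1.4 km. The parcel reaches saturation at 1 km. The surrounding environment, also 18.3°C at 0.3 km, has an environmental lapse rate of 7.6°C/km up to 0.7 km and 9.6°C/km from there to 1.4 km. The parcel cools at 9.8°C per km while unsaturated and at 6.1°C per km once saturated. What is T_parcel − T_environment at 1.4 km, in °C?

Parcel:
  300 → 1000 m (dry, 9.8°C/km): ΔT = -9.8 × 0.7 = -6.86°C → T = 11.44°C
  1000 → 1400 m (saturated, 6.1°C/km): ΔT = -6.1 × 0.4 = -2.44°C → T = 9°C
Environment:
  300 → 700 m (environment, lower layer, 7.6°C/km): ΔT = -7.6 × 0.4 = -3.04°C → T = 15.26°C
  700 → 1400 m (environment, upper layer, 9.6°C/km): ΔT = -9.6 × 0.7 = -6.72°C → T = 8.54°C
T_parcel − T_env = 9 − 8.54 = +0.46°C

+0.46°C (parcel warmer than environment)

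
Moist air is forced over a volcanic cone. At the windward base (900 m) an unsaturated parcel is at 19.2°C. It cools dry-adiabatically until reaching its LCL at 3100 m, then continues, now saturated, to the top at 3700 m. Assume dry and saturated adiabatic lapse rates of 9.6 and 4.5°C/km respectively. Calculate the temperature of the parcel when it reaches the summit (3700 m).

-4.62°C

From 900 m to 3100 m (dry): cools by 9.6 × 2.2 = 21.12°C, giving -1.92°C.
From 3100 m to 3700 m (saturated): cools by 4.5 × 0.6 = 2.7°C, giving -4.62°C.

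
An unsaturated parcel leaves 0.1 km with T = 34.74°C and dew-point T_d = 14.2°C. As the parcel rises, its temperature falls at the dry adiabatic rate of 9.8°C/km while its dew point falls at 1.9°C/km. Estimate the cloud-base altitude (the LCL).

T and T_d converge at 9.8 − 1.9 = 7.9°C per km
Height above start = (34.74 − 14.2) / 7.9 = 2.6 km
LCL altitude = 100 m + 2600 m = 2700 m

2.7 km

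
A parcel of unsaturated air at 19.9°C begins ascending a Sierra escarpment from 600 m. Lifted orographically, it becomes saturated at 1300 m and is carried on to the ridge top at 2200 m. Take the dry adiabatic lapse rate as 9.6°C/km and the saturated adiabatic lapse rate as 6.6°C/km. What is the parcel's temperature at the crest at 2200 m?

Dry to 1300 m: -9.6 × 0.7 km = -6.72°C, so T = 13.18°C.
Saturated to 2200 m: -6.6 × 0.9 km = -5.94°C, so T = 7.24°C.

7.24°C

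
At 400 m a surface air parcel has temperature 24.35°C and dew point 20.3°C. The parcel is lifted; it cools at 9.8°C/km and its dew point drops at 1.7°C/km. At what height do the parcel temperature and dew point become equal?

T and T_d converge at 9.8 − 1.7 = 8.1°C per km
Height above start = (24.35 − 20.3) / 8.1 = 0.5 km
LCL altitude = 400 m + 500 m = 900 m

900 m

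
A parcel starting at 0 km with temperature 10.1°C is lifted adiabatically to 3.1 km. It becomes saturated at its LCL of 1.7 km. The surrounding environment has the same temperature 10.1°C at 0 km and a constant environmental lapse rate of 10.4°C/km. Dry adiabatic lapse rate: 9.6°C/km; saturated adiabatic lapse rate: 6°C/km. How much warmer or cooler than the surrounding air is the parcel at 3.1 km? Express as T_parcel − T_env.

Parcel:
  From 0 m to 1700 m (dry): cools by 9.6 × 1.7 = 16.32°C, giving -6.22°C.
  From 1700 m to 3100 m (saturated): cools by 6 × 1.4 = 8.4°C, giving -14.62°C.
Environment:
  From 0 m to 3100 m (environment): cools by 10.4 × 3.1 = 32.24°C, giving -22.14°C.
T_parcel − T_env = -14.62 − (-22.14) = +7.52°C

+7.52°C (parcel warmer than environment)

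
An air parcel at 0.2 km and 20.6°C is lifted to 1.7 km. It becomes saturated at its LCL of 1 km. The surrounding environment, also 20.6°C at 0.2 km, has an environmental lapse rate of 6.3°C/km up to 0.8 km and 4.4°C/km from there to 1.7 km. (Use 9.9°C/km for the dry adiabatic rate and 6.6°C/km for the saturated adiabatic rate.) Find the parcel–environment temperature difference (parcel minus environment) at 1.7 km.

Parcel:
  200 → 1000 m (dry, 9.9°C/km): ΔT = -9.9 × 0.8 = -7.92°C → T = 12.68°C
  1000 → 1700 m (saturated, 6.6°C/km): ΔT = -6.6 × 0.7 = -4.62°C → T = 8.06°C
Environment:
  200 → 800 m (environment, lower layer, 6.3°C/km): ΔT = -6.3 × 0.6 = -3.78°C → T = 16.82°C
  800 → 1700 m (environment, upper layer, 4.4°C/km): ΔT = -4.4 × 0.9 = -3.96°C → T = 12.86°C
T_parcel − T_env = 8.06 − 12.86 = -4.8°C

-4.8°C (parcel cooler than environment)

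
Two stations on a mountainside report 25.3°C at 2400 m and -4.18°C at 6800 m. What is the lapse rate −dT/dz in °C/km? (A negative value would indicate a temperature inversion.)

6.7°C/km

Γ = −ΔT/Δz = (25.3 − (-4.18)) / (6800 − 2400) m
  = 29.48°C / 4.4 km = 6.7°C/km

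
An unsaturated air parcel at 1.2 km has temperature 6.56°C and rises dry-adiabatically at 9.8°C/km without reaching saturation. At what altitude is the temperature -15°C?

Height above start = (6.56 − (-15)) / 9.8 = 2.2 km
Altitude = 1200 m + 2200 m = 3400 m

3.4 km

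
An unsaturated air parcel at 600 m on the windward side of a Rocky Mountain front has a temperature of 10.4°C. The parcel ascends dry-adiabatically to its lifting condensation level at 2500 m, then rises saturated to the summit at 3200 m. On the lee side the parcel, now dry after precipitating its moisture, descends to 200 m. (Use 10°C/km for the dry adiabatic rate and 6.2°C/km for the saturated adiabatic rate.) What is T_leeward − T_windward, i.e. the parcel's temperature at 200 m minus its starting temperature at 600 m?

600–2500 m, dry: Δz = 1.9 km ⇒ ΔT = -19°C; T = -8.6°C
2500–3200 m, saturated: Δz = 0.7 km ⇒ ΔT = -4.34°C; T = -12.94°C
3200–200 m, dry descent: Δz = 3 km ⇒ ΔT = +30°C; T = 17.06°C
Net change vs windward start: 17.06 − 10.4 = +6.66°C

+6.66°C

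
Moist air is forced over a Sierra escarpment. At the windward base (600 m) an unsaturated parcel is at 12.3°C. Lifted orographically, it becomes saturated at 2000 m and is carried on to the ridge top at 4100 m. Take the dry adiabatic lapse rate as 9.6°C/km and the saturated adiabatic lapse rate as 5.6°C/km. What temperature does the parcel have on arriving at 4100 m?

-12.9°C

From 600 m to 2000 m (dry): cools by 9.6 × 1.4 = 13.44°C, giving -1.14°C.
From 2000 m to 4100 m (saturated): cools by 5.6 × 2.1 = 11.76°C, giving -12.9°C.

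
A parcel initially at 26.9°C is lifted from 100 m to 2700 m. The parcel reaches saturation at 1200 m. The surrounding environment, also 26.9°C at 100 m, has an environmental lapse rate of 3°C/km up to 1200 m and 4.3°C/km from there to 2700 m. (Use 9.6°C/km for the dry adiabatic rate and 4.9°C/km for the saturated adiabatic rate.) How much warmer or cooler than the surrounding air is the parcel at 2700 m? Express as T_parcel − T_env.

Parcel:
  100–1200 m, dry: Δz = 1.1 km ⇒ ΔT = -10.56°C; T = 16.34°C
  1200–2700 m, saturated: Δz = 1.5 km ⇒ ΔT = -7.35°C; T = 8.99°C
Environment:
  100–1200 m, environment, lower layer: Δz = 1.1 km ⇒ ΔT = -3.3°C; T = 23.6°C
  1200–2700 m, environment, upper layer: Δz = 1.5 km ⇒ ΔT = -6.45°C; T = 17.15°C
T_parcel − T_env = 8.99 − 17.15 = -8.16°C

-8.16°C (parcel cooler than environment)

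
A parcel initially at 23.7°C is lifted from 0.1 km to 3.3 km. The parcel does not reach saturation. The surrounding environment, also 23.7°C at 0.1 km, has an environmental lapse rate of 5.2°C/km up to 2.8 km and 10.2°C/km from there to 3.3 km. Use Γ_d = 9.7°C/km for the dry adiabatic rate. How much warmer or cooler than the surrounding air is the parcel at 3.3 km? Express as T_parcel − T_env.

-11.9°C (parcel cooler than environment)

Parcel:
  100–3300 m, dry: Δz = 3.2 km ⇒ ΔT = -31.04°C; T = -7.34°C
Environment:
  100–2800 m, environment, lower layer: Δz = 2.7 km ⇒ ΔT = -14.04°C; T = 9.66°C
  2800–3300 m, environment, upper layer: Δz = 0.5 km ⇒ ΔT = -5.1°C; T = 4.56°C
T_parcel − T_env = -7.34 − 4.56 = -11.9°C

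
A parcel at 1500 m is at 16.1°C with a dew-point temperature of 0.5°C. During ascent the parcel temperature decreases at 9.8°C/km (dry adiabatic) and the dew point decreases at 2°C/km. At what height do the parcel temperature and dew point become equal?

3500 m

T and T_d converge at 9.8 − 2 = 7.8°C per km
Height above start = (16.1 − 0.5) / 7.8 = 2 km
LCL altitude = 1500 m + 2000 m = 3500 m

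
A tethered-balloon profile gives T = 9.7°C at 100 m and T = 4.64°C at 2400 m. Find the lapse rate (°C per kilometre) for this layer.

2.2°C/km

Γ = −ΔT/Δz = (9.7 − 4.64) / (2400 − 100) m
  = 5.06°C / 2.3 km = 2.2°C/km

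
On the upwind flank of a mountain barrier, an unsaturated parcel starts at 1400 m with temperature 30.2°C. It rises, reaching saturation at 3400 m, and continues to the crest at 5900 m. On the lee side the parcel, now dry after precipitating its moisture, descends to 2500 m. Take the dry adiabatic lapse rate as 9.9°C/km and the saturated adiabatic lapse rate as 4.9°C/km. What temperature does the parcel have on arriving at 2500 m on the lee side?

31.81°C

From 1400 m to 3400 m (dry): cools by 9.9 × 2 = 19.8°C, giving 10.4°C.
From 3400 m to 5900 m (saturated): cools by 4.9 × 2.5 = 12.25°C, giving -1.85°C.
From 5900 m to 2500 m (dry descent): warms by 9.9 × 3.4 = 33.66°C, giving 31.81°C.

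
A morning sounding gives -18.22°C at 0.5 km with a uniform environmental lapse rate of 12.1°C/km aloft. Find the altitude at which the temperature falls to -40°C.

Height above start = (-18.22 − (-40)) / 12.1 = 1.8 km
Altitude = 500 m + 1800 m = 2300 m

2.3 km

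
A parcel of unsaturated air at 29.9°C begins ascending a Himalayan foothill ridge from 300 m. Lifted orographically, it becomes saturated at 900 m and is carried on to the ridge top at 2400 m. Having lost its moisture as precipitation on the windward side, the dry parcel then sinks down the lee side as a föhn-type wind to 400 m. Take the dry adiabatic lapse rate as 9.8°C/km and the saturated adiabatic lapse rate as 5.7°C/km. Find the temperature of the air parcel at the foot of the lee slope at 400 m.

Dry to 900 m: -9.8 × 0.6 km = -5.88°C, so T = 24.02°C.
Saturated to 2400 m: -5.7 × 1.5 km = -8.55°C, so T = 15.47°C.
Dry descent to 400 m: +9.8 × 2 km = +19.6°C, so T = 35.07°C.

35.07°C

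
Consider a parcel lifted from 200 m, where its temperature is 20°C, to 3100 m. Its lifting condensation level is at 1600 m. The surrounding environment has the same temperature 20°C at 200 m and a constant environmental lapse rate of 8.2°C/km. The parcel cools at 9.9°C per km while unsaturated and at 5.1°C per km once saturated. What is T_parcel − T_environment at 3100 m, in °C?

Parcel:
  Dry to 1600 m: -9.9 × 1.4 km = -13.86°C, so T = 6.14°C.
  Saturated to 3100 m: -5.1 × 1.5 km = -7.65°C, so T = -1.51°C.
Environment:
  Environment to 3100 m: -8.2 × 2.9 km = -23.78°C, so T = -3.78°C.
T_parcel − T_env = -1.51 − (-3.78) = +2.27°C

+2.27°C (parcel warmer than environment)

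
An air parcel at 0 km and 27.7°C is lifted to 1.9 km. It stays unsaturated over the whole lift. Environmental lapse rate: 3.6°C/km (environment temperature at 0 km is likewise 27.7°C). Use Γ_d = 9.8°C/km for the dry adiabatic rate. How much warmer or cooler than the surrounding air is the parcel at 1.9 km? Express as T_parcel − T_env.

-11.78°C (parcel cooler than environment)

Parcel:
  0 → 1900 m (dry, 9.8°C/km): ΔT = -9.8 × 1.9 = -18.62°C → T = 9.08°C
Environment:
  0 → 1900 m (environment, 3.6°C/km): ΔT = -3.6 × 1.9 = -6.84°C → T = 20.86°C
T_parcel − T_env = 9.08 − 20.86 = -11.78°C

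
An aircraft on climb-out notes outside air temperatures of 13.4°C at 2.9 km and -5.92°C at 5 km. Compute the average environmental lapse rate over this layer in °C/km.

9.2°C/km

Γ = −ΔT/Δz = (13.4 − (-5.92)) / (5000 − 2900) m
  = 19.32°C / 2.1 km = 9.2°C/km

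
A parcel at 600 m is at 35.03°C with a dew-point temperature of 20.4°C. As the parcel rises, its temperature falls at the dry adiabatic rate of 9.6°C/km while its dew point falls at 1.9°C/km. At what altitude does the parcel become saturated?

T and T_d converge at 9.6 − 1.9 = 7.7°C per km
Height above start = (35.03 − 20.4) / 7.7 = 1.9 km
LCL altitude = 600 m + 1900 m = 2500 m

2500 m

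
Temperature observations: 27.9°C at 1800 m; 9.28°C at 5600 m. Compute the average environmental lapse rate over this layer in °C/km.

Γ = −ΔT/Δz = (27.9 − 9.28) / (5600 − 1800) m
  = 18.62°C / 3.8 km = 4.9°C/km

4.9°C/km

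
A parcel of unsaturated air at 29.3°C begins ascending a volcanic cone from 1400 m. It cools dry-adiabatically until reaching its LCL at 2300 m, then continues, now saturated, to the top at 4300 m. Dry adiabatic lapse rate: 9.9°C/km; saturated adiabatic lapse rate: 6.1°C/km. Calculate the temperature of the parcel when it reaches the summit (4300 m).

1400–2300 m, dry: Δz = 0.9 km ⇒ ΔT = -8.91°C; T = 20.39°C
2300–4300 m, saturated: Δz = 2 km ⇒ ΔT = -12.2°C; T = 8.19°C

8.19°C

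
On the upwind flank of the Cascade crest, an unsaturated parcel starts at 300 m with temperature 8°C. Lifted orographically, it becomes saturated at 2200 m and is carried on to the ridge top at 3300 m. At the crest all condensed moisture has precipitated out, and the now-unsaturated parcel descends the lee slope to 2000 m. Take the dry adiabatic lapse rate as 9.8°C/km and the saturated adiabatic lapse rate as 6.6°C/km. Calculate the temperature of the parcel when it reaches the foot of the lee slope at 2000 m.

Dry to 2200 m: -9.8 × 1.9 km = -18.62°C, so T = -10.62°C.
Saturated to 3300 m: -6.6 × 1.1 km = -7.26°C, so T = -17.88°C.
Dry descent to 2000 m: +9.8 × 1.3 km = +12.74°C, so T = -5.14°C.

-5.14°C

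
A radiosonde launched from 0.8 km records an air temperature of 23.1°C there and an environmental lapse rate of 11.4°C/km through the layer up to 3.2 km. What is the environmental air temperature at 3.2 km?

-4.26°C

From 800 m to 3200 m (environmental): cools by 11.4 × 2.4 = 27.36°C, giving -4.26°C.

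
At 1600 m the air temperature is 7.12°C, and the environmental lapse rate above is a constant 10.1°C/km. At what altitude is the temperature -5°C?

2800 m

Height above start = (7.12 − (-5)) / 10.1 = 1.2 km
Altitude = 1600 m + 1200 m = 2800 m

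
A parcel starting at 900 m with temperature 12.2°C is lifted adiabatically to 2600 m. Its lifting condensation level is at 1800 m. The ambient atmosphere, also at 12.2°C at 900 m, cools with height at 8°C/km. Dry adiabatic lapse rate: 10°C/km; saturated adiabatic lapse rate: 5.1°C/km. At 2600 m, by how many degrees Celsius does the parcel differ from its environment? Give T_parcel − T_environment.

+0.52°C (parcel warmer than environment)

Parcel:
  900–1800 m, dry: Δz = 0.9 km ⇒ ΔT = -9°C; T = 3.2°C
  1800–2600 m, saturated: Δz = 0.8 km ⇒ ΔT = -4.08°C; T = -0.88°C
Environment:
  900–2600 m, environment: Δz = 1.7 km ⇒ ΔT = -13.6°C; T = -1.4°C
T_parcel − T_env = -0.88 − (-1.4) = +0.52°C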